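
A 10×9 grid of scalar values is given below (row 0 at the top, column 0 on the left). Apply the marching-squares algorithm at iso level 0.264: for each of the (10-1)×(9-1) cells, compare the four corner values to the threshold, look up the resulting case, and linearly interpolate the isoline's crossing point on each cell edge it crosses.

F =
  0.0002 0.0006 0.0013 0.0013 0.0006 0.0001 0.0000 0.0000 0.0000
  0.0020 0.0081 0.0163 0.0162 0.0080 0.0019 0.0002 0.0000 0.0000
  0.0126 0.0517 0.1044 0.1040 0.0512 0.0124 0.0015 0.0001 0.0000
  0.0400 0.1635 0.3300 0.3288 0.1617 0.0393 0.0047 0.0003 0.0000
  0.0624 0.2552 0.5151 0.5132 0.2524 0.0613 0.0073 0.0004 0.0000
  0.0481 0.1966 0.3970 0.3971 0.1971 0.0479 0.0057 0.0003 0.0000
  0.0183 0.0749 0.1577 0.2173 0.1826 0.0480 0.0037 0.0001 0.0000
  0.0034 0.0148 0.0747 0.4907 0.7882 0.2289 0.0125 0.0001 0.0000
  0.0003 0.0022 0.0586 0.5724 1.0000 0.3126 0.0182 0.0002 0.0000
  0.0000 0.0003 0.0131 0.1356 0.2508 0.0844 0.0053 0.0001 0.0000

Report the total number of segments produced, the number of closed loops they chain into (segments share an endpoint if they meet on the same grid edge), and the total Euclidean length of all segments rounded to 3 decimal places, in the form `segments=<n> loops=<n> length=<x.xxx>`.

segments=20 loops=2 length=18.034

cell (2,1): code 0100 → (2.707,2.000)–(3.000,1.604)
cell (2,2): code 1100 → (2.712,3.000)–(2.707,2.000)
cell (2,3): code 1000 → (3.000,3.388)–(2.712,3.000)
cell (3,1): code 0110 → (3.000,1.604)–(4.000,1.034)
cell (3,3): code 1001 → (4.000,3.956)–(3.000,3.388)
cell (4,1): code 0110 → (4.000,1.034)–(5.000,1.336)
cell (4,3): code 1001 → (5.000,3.665)–(4.000,3.956)
cell (5,1): code 0010 → (5.000,1.336)–(5.556,2.000)
cell (5,2): code 0011 → (5.556,2.000)–(5.740,3.000)
cell (5,3): code 0001 → (5.740,3.000)–(5.000,3.665)
cell (6,2): code 0100 → (6.171,3.000)–(7.000,2.455)
cell (6,3): code 1100 → (6.134,4.000)–(6.171,3.000)
cell (6,4): code 1000 → (7.000,4.937)–(6.134,4.000)
cell (7,2): code 0110 → (7.000,2.455)–(8.000,2.400)
cell (7,4): code 1101 → (7.419,5.000)–(7.000,4.937)
cell (7,5): code 1000 → (8.000,5.165)–(7.419,5.000)
cell (8,2): code 0010 → (8.000,2.400)–(8.706,3.000)
cell (8,3): code 0011 → (8.706,3.000)–(8.982,4.000)
cell (8,4): code 0011 → (8.982,4.000)–(8.213,5.000)
cell (8,5): code 0001 → (8.213,5.000)–(8.000,5.165)
total: 20 segments, chained into 2 closed loop(s), length Σ = 18.033900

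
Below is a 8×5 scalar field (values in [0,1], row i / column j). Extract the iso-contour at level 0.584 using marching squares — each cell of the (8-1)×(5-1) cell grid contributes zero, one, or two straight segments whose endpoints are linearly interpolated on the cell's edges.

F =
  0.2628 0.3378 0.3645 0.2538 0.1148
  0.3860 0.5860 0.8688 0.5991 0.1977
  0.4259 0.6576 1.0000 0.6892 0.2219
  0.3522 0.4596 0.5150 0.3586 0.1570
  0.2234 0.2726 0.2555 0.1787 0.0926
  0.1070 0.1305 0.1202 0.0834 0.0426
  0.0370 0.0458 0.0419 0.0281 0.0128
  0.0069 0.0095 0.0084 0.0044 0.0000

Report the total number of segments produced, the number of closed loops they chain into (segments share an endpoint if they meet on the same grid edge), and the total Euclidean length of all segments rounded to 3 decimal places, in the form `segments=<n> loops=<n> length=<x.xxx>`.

cell (0,0): code 0100 → (0.992,1.000)–(1.000,0.990)
cell (0,1): code 1100 → (0.435,2.000)–(0.992,1.000)
cell (0,2): code 1100 → (0.956,3.000)–(0.435,2.000)
cell (0,3): code 1000 → (1.000,3.038)–(0.956,3.000)
cell (1,0): code 0110 → (1.000,0.990)–(2.000,0.682)
cell (1,3): code 1001 → (2.000,3.225)–(1.000,3.038)
cell (2,0): code 0010 → (2.000,0.682)–(2.372,1.000)
cell (2,1): code 0011 → (2.372,1.000)–(2.858,2.000)
cell (2,2): code 0011 → (2.858,2.000)–(2.318,3.000)
cell (2,3): code 0001 → (2.318,3.000)–(2.000,3.225)
total: 10 segments, chained into 1 closed loop(s), length Σ = 7.533160

segments=10 loops=1 length=7.533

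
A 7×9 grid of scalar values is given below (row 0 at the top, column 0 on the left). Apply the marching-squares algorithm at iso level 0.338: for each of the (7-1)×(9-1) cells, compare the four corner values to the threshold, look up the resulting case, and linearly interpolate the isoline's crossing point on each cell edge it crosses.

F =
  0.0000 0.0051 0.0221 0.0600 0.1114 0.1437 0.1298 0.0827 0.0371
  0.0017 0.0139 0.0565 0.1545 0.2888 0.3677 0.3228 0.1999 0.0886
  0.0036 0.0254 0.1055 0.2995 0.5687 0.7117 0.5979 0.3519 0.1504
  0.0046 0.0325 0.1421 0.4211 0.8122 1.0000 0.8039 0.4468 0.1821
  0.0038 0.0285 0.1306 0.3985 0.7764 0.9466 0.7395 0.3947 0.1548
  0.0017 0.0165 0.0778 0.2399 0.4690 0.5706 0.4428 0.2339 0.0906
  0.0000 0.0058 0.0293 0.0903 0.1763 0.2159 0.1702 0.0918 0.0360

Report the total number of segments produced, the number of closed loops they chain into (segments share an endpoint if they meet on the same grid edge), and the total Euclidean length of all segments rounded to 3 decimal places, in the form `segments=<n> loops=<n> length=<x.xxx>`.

segments=20 loops=1 length=14.703

cell (0,4): code 0100 → (0.867,5.000)–(1.000,4.624)
cell (0,5): code 1000 → (1.000,5.661)–(0.867,5.000)
cell (1,3): code 0100 → (1.176,4.000)–(2.000,3.143)
cell (1,4): code 1110 → (1.000,4.624)–(1.176,4.000)
cell (1,5): code 1101 → (1.055,6.000)–(1.000,5.661)
cell (1,6): code 1100 → (1.909,7.000)–(1.055,6.000)
cell (1,7): code 1000 → (2.000,7.069)–(1.909,7.000)
cell (2,2): code 0100 → (2.317,3.000)–(3.000,2.702)
cell (2,3): code 1110 → (2.000,3.143)–(2.317,3.000)
cell (2,7): code 1001 → (3.000,7.411)–(2.000,7.069)
cell (3,2): code 0110 → (3.000,2.702)–(4.000,2.774)
cell (3,7): code 1001 → (4.000,7.236)–(3.000,7.411)
cell (4,2): code 0010 → (4.000,2.774)–(4.381,3.000)
cell (4,3): code 0111 → (4.381,3.000)–(5.000,3.428)
cell (4,6): code 1011 → (5.000,6.502)–(4.353,7.000)
cell (4,7): code 0001 → (4.353,7.000)–(4.000,7.236)
cell (5,3): code 0010 → (5.000,3.428)–(5.448,4.000)
cell (5,4): code 0011 → (5.448,4.000)–(5.656,5.000)
cell (5,5): code 0011 → (5.656,5.000)–(5.384,6.000)
cell (5,6): code 0001 → (5.384,6.000)–(5.000,6.502)
total: 20 segments, chained into 1 closed loop(s), length Σ = 14.703080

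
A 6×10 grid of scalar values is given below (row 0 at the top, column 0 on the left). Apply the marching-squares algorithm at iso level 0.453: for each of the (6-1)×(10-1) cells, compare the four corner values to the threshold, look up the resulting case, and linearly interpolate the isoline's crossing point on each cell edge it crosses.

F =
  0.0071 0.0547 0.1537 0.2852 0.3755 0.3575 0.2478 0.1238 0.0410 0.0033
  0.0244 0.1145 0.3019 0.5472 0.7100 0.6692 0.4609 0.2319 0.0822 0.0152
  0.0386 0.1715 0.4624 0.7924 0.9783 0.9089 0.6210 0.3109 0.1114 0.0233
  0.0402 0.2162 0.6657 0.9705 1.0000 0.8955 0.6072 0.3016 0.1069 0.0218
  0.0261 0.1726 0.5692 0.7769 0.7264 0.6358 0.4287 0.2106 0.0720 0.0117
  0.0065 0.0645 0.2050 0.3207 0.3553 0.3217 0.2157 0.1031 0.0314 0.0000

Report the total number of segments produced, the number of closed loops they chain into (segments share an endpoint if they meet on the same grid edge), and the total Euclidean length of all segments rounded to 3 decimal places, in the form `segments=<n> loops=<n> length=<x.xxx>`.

segments=18 loops=1 length=15.036

cell (0,2): code 0100 → (0.640,3.000)–(1.000,2.616)
cell (0,3): code 1100 → (0.232,4.000)–(0.640,3.000)
cell (0,4): code 1100 → (0.306,5.000)–(0.232,4.000)
cell (0,5): code 1100 → (0.963,6.000)–(0.306,5.000)
cell (0,6): code 1000 → (1.000,6.034)–(0.963,6.000)
cell (1,1): code 0100 → (1.941,2.000)–(2.000,1.968)
cell (1,2): code 1110 → (1.000,2.616)–(1.941,2.000)
cell (1,6): code 1001 → (2.000,6.542)–(1.000,6.034)
cell (2,1): code 0110 → (2.000,1.968)–(3.000,1.527)
cell (2,6): code 1001 → (3.000,6.505)–(2.000,6.542)
cell (3,1): code 0110 → (3.000,1.527)–(4.000,1.707)
cell (3,5): code 1011 → (4.000,5.883)–(3.864,6.000)
cell (3,6): code 0001 → (3.864,6.000)–(3.000,6.505)
cell (4,1): code 0010 → (4.000,1.707)–(4.319,2.000)
cell (4,2): code 0011 → (4.319,2.000)–(4.710,3.000)
cell (4,3): code 0011 → (4.710,3.000)–(4.737,4.000)
cell (4,4): code 0011 → (4.737,4.000)–(4.582,5.000)
cell (4,5): code 0001 → (4.582,5.000)–(4.000,5.883)
total: 18 segments, chained into 1 closed loop(s), length Σ = 15.035532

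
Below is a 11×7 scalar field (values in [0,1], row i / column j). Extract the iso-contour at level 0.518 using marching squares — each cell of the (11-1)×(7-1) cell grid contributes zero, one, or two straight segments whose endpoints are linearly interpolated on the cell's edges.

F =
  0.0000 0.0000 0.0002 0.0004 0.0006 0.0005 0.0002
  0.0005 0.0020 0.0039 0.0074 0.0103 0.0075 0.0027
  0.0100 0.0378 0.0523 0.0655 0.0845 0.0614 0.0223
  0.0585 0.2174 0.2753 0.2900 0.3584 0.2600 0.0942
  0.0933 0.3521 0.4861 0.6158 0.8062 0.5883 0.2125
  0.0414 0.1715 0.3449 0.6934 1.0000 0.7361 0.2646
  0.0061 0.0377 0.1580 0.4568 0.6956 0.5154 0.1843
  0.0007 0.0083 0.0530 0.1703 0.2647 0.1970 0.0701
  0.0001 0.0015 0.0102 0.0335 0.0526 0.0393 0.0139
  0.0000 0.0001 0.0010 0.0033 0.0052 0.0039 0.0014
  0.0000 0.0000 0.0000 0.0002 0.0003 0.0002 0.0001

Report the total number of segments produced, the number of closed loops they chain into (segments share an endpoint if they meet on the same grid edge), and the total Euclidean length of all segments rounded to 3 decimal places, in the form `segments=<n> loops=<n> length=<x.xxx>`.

cell (3,2): code 0100 → (3.700,3.000)–(4.000,2.246)
cell (3,3): code 1100 → (3.356,4.000)–(3.700,3.000)
cell (3,4): code 1100 → (3.786,5.000)–(3.356,4.000)
cell (3,5): code 1000 → (4.000,5.187)–(3.786,5.000)
cell (4,2): code 0110 → (4.000,2.246)–(5.000,2.497)
cell (4,5): code 1001 → (5.000,5.463)–(4.000,5.187)
cell (5,2): code 0010 → (5.000,2.497)–(5.741,3.000)
cell (5,3): code 0111 → (5.741,3.000)–(6.000,3.256)
cell (5,4): code 1011 → (6.000,4.986)–(5.988,5.000)
cell (5,5): code 0001 → (5.988,5.000)–(5.000,5.463)
cell (6,3): code 0010 → (6.000,3.256)–(6.412,4.000)
cell (6,4): code 0001 → (6.412,4.000)–(6.000,4.986)
total: 12 segments, chained into 1 closed loop(s), length Σ = 9.598279

segments=12 loops=1 length=9.598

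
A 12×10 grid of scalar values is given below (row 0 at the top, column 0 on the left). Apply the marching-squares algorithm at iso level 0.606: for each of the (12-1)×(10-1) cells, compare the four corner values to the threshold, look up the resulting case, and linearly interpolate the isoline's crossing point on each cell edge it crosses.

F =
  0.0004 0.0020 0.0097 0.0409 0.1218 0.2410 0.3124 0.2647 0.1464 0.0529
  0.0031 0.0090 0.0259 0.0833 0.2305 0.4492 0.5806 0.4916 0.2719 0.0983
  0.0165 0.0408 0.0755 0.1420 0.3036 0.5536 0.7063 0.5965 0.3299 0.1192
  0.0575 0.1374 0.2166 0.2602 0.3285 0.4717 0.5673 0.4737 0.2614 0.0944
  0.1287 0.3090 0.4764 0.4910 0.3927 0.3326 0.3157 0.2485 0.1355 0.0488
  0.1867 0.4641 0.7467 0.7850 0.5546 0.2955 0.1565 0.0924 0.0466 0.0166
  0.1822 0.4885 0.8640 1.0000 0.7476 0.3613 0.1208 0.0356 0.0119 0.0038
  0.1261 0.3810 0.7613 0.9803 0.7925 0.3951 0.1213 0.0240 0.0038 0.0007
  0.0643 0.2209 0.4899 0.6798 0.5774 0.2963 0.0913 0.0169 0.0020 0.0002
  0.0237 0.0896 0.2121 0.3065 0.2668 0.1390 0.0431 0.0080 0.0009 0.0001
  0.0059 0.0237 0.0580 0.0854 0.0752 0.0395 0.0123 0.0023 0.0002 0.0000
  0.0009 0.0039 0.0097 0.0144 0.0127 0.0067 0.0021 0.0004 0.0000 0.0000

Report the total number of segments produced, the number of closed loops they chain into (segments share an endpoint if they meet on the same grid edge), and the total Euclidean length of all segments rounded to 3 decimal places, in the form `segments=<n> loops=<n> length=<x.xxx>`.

segments=18 loops=2 length=15.254

cell (1,5): code 0100 → (1.202,6.000)–(2.000,5.343)
cell (1,6): code 1000 → (2.000,6.913)–(1.202,6.000)
cell (2,5): code 0010 → (2.000,5.343)–(2.722,6.000)
cell (2,6): code 0001 → (2.722,6.000)–(2.000,6.913)
cell (4,1): code 0100 → (4.479,2.000)–(5.000,1.502)
cell (4,2): code 1100 → (4.391,3.000)–(4.479,2.000)
cell (4,3): code 1000 → (5.000,3.777)–(4.391,3.000)
cell (5,1): code 0110 → (5.000,1.502)–(6.000,1.313)
cell (5,3): code 1101 → (5.266,4.000)–(5.000,3.777)
cell (5,4): code 1000 → (6.000,4.367)–(5.266,4.000)
cell (6,1): code 0110 → (6.000,1.313)–(7.000,1.592)
cell (6,4): code 1001 → (7.000,4.469)–(6.000,4.367)
cell (7,1): code 0010 → (7.000,1.592)–(7.572,2.000)
cell (7,2): code 0111 → (7.572,2.000)–(8.000,2.611)
cell (7,3): code 1011 → (8.000,3.721)–(7.867,4.000)
cell (7,4): code 0001 → (7.867,4.000)–(7.000,4.469)
cell (8,2): code 0010 → (8.000,2.611)–(8.198,3.000)
cell (8,3): code 0001 → (8.198,3.000)–(8.000,3.721)
total: 18 segments, chained into 2 closed loop(s), length Σ = 15.253958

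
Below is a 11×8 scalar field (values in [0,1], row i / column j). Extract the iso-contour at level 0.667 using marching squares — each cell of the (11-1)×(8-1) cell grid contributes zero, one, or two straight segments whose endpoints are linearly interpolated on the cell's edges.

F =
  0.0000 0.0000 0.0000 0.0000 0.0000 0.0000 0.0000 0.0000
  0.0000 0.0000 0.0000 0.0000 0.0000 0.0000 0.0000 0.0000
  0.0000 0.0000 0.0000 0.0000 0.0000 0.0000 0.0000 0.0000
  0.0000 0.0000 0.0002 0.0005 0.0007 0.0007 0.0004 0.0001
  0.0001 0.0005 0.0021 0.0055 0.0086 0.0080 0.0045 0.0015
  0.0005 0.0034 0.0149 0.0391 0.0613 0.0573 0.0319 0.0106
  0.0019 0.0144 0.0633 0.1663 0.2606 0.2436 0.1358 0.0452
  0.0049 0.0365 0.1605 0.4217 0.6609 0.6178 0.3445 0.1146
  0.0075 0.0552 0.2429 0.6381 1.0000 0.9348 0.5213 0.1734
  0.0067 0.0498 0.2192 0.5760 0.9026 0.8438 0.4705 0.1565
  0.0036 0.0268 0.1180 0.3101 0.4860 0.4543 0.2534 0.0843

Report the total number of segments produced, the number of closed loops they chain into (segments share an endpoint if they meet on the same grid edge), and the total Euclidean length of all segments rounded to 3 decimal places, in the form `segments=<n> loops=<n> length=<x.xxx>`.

cell (7,3): code 0100 → (7.018,4.000)–(8.000,3.080)
cell (7,4): code 1100 → (7.155,5.000)–(7.018,4.000)
cell (7,5): code 1000 → (8.000,5.648)–(7.155,5.000)
cell (8,3): code 0110 → (8.000,3.080)–(9.000,3.279)
cell (8,5): code 1001 → (9.000,5.474)–(8.000,5.648)
cell (9,3): code 0010 → (9.000,3.279)–(9.566,4.000)
cell (9,4): code 0011 → (9.566,4.000)–(9.454,5.000)
cell (9,5): code 0001 → (9.454,5.000)–(9.000,5.474)
total: 8 segments, chained into 1 closed loop(s), length Σ = 8.033027

segments=8 loops=1 length=8.033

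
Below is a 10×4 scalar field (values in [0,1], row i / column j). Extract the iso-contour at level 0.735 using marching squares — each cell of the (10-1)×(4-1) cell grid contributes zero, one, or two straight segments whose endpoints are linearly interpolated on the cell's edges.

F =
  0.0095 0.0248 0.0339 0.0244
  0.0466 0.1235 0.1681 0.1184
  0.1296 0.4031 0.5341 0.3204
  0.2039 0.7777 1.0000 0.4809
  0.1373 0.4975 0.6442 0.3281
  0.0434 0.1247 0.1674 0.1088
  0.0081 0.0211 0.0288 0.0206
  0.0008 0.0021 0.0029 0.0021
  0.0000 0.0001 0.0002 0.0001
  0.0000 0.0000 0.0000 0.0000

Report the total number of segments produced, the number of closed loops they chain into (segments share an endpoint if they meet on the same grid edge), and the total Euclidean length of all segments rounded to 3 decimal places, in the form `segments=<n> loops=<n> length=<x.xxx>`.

segments=6 loops=1 length=4.234

cell (2,0): code 0100 → (2.886,1.000)–(3.000,0.926)
cell (2,1): code 1100 → (2.431,2.000)–(2.886,1.000)
cell (2,2): code 1000 → (3.000,2.510)–(2.431,2.000)
cell (3,0): code 0010 → (3.000,0.926)–(3.152,1.000)
cell (3,1): code 0011 → (3.152,1.000)–(3.745,2.000)
cell (3,2): code 0001 → (3.745,2.000)–(3.000,2.510)
total: 6 segments, chained into 1 closed loop(s), length Σ = 4.233834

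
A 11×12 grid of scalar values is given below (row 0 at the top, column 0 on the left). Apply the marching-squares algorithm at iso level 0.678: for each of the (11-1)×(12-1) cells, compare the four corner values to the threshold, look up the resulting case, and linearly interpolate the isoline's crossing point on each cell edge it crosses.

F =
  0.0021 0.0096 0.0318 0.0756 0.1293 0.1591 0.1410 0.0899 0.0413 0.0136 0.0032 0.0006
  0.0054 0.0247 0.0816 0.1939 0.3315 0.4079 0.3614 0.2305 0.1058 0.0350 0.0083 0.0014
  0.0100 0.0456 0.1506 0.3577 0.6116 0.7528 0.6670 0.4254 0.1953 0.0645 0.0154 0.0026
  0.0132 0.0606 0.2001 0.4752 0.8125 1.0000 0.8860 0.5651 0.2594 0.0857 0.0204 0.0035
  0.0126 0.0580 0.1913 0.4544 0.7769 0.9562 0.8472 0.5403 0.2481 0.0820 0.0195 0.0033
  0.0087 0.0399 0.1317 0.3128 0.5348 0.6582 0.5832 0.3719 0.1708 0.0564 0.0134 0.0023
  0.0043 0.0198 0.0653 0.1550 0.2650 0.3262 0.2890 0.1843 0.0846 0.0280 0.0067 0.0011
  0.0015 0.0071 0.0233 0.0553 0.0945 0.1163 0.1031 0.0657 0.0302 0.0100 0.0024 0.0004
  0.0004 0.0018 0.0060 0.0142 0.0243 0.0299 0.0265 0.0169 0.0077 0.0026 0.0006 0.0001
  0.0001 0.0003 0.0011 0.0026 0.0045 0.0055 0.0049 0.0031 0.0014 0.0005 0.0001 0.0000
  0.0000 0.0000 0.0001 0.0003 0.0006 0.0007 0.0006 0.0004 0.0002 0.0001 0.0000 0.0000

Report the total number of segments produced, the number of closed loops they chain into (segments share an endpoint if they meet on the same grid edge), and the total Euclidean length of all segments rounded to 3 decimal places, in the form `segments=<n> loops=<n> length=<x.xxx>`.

segments=12 loops=1 length=9.649

cell (1,4): code 0100 → (1.783,5.000)–(2.000,4.470)
cell (1,5): code 1000 → (2.000,5.872)–(1.783,5.000)
cell (2,3): code 0100 → (2.331,4.000)–(3.000,3.601)
cell (2,4): code 1110 → (2.000,4.470)–(2.331,4.000)
cell (2,5): code 1101 → (2.050,6.000)–(2.000,5.872)
cell (2,6): code 1000 → (3.000,6.648)–(2.050,6.000)
cell (3,3): code 0110 → (3.000,3.601)–(4.000,3.693)
cell (3,6): code 1001 → (4.000,6.551)–(3.000,6.648)
cell (4,3): code 0010 → (4.000,3.693)–(4.409,4.000)
cell (4,4): code 0011 → (4.409,4.000)–(4.934,5.000)
cell (4,5): code 0011 → (4.934,5.000)–(4.641,6.000)
cell (4,6): code 0001 → (4.641,6.000)–(4.000,6.551)
total: 12 segments, chained into 1 closed loop(s), length Σ = 9.648904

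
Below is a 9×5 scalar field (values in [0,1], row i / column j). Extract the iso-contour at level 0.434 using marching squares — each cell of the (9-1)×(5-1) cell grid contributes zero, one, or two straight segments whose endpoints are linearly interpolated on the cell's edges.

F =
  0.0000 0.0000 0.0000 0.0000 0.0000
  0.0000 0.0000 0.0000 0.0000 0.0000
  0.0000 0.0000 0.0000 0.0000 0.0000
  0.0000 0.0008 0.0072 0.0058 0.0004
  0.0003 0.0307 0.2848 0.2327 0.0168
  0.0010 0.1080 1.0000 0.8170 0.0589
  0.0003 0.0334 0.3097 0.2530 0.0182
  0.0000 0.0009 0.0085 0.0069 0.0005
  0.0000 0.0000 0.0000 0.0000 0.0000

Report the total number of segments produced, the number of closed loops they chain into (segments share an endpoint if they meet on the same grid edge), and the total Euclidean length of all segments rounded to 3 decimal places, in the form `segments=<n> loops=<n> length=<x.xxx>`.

cell (4,1): code 0100 → (4.209,2.000)–(5.000,1.365)
cell (4,2): code 1100 → (4.345,3.000)–(4.209,2.000)
cell (4,3): code 1000 → (5.000,3.505)–(4.345,3.000)
cell (5,1): code 0010 → (5.000,1.365)–(5.820,2.000)
cell (5,2): code 0011 → (5.820,2.000)–(5.679,3.000)
cell (5,3): code 0001 → (5.679,3.000)–(5.000,3.505)
total: 6 segments, chained into 1 closed loop(s), length Σ = 5.744184

segments=6 loops=1 length=5.744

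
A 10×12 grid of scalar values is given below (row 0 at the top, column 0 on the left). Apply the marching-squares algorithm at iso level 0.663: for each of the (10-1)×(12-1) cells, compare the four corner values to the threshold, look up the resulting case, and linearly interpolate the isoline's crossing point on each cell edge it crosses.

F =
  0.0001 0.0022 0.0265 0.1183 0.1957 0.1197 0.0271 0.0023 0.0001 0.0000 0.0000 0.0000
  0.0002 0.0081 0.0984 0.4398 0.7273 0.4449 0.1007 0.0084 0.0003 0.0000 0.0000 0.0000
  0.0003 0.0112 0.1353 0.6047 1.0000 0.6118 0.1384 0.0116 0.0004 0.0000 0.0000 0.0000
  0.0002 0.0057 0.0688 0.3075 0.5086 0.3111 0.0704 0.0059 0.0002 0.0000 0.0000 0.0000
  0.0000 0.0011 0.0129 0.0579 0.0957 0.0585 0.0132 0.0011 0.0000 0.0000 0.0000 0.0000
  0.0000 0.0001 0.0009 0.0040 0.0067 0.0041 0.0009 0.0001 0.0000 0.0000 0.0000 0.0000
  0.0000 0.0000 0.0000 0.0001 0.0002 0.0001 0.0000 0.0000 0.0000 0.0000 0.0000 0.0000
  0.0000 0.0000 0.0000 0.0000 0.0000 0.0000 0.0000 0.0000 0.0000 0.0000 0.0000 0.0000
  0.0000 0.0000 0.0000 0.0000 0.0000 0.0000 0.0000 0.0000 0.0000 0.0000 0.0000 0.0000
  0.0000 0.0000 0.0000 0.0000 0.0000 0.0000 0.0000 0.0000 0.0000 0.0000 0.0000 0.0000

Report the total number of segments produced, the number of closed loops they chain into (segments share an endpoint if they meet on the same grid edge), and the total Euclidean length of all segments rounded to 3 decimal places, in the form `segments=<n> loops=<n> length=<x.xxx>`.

segments=6 loops=1 length=5.081

cell (0,3): code 0100 → (0.879,4.000)–(1.000,3.776)
cell (0,4): code 1000 → (1.000,4.228)–(0.879,4.000)
cell (1,3): code 0110 → (1.000,3.776)–(2.000,3.147)
cell (1,4): code 1001 → (2.000,4.868)–(1.000,4.228)
cell (2,3): code 0010 → (2.000,3.147)–(2.686,4.000)
cell (2,4): code 0001 → (2.686,4.000)–(2.000,4.868)
total: 6 segments, chained into 1 closed loop(s), length Σ = 5.081316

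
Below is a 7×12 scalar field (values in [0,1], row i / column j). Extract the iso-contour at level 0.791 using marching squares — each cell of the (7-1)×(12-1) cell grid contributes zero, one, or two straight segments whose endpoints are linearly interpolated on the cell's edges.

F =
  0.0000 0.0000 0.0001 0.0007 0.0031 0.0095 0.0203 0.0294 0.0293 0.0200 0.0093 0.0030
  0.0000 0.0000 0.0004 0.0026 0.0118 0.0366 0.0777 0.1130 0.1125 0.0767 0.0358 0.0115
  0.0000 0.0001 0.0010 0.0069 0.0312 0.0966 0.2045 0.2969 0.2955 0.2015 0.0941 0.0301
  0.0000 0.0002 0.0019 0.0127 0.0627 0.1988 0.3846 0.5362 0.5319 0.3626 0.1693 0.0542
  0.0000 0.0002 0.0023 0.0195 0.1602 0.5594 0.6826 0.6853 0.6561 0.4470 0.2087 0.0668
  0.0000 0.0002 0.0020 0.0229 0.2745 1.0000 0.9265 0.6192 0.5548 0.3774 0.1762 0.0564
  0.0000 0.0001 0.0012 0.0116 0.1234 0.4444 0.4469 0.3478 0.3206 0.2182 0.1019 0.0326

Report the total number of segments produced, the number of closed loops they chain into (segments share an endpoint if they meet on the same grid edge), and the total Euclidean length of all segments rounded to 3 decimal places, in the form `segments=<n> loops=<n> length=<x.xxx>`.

cell (4,4): code 0100 → (4.526,5.000)–(5.000,4.712)
cell (4,5): code 1100 → (4.444,6.000)–(4.526,5.000)
cell (4,6): code 1000 → (5.000,6.441)–(4.444,6.000)
cell (5,4): code 0010 → (5.000,4.712)–(5.376,5.000)
cell (5,5): code 0011 → (5.376,5.000)–(5.283,6.000)
cell (5,6): code 0001 → (5.283,6.000)–(5.000,6.441)
total: 6 segments, chained into 1 closed loop(s), length Σ = 4.269408

segments=6 loops=1 length=4.269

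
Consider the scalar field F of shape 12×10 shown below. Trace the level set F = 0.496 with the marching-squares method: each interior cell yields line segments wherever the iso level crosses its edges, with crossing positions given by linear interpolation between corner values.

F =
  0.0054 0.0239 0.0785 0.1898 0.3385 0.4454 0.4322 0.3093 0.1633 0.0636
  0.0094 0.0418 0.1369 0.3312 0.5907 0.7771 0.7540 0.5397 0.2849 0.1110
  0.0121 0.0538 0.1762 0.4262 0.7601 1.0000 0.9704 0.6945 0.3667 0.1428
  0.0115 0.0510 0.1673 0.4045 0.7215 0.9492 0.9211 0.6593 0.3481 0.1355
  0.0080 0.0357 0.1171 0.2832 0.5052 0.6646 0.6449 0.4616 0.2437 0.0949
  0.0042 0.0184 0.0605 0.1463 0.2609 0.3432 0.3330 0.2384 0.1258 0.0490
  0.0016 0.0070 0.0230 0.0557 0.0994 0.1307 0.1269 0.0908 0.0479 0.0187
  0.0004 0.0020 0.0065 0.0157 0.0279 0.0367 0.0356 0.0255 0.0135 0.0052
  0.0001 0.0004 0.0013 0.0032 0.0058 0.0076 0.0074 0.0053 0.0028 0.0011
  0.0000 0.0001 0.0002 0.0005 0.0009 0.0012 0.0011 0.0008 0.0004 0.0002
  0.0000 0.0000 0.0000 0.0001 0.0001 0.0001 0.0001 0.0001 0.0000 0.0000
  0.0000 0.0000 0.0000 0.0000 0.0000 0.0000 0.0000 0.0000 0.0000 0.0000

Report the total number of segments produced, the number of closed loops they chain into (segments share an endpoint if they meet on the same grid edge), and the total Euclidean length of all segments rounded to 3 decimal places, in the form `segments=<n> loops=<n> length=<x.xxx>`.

cell (0,3): code 0100 → (0.625,4.000)–(1.000,3.635)
cell (0,4): code 1100 → (0.153,5.000)–(0.625,4.000)
cell (0,5): code 1100 → (0.198,6.000)–(0.153,5.000)
cell (0,6): code 1100 → (0.810,7.000)–(0.198,6.000)
cell (0,7): code 1000 → (1.000,7.172)–(0.810,7.000)
cell (1,3): code 0110 → (1.000,3.635)–(2.000,3.209)
cell (1,7): code 1001 → (2.000,7.606)–(1.000,7.172)
cell (2,3): code 0110 → (2.000,3.209)–(3.000,3.289)
cell (2,7): code 1001 → (3.000,7.525)–(2.000,7.606)
cell (3,3): code 0110 → (3.000,3.289)–(4.000,3.959)
cell (3,6): code 1011 → (4.000,6.812)–(3.826,7.000)
cell (3,7): code 0001 → (3.826,7.000)–(3.000,7.525)
cell (4,3): code 0010 → (4.000,3.959)–(4.038,4.000)
cell (4,4): code 0011 → (4.038,4.000)–(4.525,5.000)
cell (4,5): code 0011 → (4.525,5.000)–(4.477,6.000)
cell (4,6): code 0001 → (4.477,6.000)–(4.000,6.812)
total: 16 segments, chained into 1 closed loop(s), length Σ = 13.791864

segments=16 loops=1 length=13.792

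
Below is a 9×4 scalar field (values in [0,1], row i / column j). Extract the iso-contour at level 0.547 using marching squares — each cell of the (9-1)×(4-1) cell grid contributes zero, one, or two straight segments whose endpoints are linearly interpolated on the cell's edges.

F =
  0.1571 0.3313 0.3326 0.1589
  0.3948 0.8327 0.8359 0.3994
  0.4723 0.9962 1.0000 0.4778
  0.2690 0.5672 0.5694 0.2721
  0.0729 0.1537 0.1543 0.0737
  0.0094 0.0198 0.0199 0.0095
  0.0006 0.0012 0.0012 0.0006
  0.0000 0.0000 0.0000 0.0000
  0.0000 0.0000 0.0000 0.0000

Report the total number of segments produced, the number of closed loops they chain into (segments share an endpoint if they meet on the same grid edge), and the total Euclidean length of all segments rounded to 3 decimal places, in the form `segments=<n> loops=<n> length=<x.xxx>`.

cell (0,0): code 0100 → (0.430,1.000)–(1.000,0.348)
cell (0,1): code 1100 → (0.426,2.000)–(0.430,1.000)
cell (0,2): code 1000 → (1.000,2.662)–(0.426,2.000)
cell (1,0): code 0110 → (1.000,0.348)–(2.000,0.143)
cell (1,2): code 1001 → (2.000,2.867)–(1.000,2.662)
cell (2,0): code 0110 → (2.000,0.143)–(3.000,0.932)
cell (2,2): code 1001 → (3.000,2.075)–(2.000,2.867)
cell (3,0): code 0010 → (3.000,0.932)–(3.049,1.000)
cell (3,1): code 0011 → (3.049,1.000)–(3.054,2.000)
cell (3,2): code 0001 → (3.054,2.000)–(3.000,2.075)
total: 10 segments, chained into 1 closed loop(s), length Σ = 8.510180

segments=10 loops=1 length=8.510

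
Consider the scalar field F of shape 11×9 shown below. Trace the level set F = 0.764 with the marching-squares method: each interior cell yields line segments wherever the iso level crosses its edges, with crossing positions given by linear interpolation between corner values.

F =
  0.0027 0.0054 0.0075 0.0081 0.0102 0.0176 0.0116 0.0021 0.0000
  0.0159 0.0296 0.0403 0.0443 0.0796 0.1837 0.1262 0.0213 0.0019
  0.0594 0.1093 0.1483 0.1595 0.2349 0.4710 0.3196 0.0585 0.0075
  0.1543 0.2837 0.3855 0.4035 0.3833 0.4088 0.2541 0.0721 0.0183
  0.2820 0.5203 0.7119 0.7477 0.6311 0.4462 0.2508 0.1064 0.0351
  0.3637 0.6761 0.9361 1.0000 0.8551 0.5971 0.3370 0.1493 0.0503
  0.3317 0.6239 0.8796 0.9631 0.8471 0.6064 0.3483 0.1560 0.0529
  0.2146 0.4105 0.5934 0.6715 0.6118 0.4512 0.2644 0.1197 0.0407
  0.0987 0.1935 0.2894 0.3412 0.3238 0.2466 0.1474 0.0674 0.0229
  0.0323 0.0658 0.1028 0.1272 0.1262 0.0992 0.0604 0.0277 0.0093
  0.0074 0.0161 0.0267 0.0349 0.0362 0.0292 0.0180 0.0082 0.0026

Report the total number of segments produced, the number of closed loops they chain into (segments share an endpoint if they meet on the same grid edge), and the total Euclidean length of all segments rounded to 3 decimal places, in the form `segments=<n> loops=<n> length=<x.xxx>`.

segments=10 loops=1 length=8.910

cell (4,1): code 0100 → (4.232,2.000)–(5.000,1.338)
cell (4,2): code 1100 → (4.065,3.000)–(4.232,2.000)
cell (4,3): code 1100 → (4.593,4.000)–(4.065,3.000)
cell (4,4): code 1000 → (5.000,4.353)–(4.593,4.000)
cell (5,1): code 0110 → (5.000,1.338)–(6.000,1.548)
cell (5,4): code 1001 → (6.000,4.345)–(5.000,4.353)
cell (6,1): code 0010 → (6.000,1.548)–(6.404,2.000)
cell (6,2): code 0011 → (6.404,2.000)–(6.683,3.000)
cell (6,3): code 0011 → (6.683,3.000)–(6.353,4.000)
cell (6,4): code 0001 → (6.353,4.000)–(6.000,4.345)
total: 10 segments, chained into 1 closed loop(s), length Σ = 8.910342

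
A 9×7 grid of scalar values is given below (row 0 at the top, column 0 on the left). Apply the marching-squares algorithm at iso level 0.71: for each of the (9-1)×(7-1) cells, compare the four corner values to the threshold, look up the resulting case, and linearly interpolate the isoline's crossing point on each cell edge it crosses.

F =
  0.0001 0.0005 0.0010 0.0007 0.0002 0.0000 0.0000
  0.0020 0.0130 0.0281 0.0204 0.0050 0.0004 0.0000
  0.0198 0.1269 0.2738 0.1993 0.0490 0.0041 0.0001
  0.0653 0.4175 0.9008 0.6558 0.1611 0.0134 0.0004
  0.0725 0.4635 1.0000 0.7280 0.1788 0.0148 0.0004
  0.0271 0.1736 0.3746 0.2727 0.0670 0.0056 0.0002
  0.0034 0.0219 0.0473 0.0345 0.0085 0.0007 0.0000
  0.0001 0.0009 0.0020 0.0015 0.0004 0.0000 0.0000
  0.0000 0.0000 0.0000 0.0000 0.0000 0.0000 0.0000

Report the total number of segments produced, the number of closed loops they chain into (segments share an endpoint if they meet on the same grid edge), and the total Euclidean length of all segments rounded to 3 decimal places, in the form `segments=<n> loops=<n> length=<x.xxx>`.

segments=8 loops=1 length=5.229

cell (2,1): code 0100 → (2.696,2.000)–(3.000,1.605)
cell (2,2): code 1000 → (3.000,2.779)–(2.696,2.000)
cell (3,1): code 0110 → (3.000,1.605)–(4.000,1.459)
cell (3,2): code 1101 → (3.751,3.000)–(3.000,2.779)
cell (3,3): code 1000 → (4.000,3.033)–(3.751,3.000)
cell (4,1): code 0010 → (4.000,1.459)–(4.464,2.000)
cell (4,2): code 0011 → (4.464,2.000)–(4.040,3.000)
cell (4,3): code 0001 → (4.040,3.000)–(4.000,3.033)
total: 8 segments, chained into 1 closed loop(s), length Σ = 5.228981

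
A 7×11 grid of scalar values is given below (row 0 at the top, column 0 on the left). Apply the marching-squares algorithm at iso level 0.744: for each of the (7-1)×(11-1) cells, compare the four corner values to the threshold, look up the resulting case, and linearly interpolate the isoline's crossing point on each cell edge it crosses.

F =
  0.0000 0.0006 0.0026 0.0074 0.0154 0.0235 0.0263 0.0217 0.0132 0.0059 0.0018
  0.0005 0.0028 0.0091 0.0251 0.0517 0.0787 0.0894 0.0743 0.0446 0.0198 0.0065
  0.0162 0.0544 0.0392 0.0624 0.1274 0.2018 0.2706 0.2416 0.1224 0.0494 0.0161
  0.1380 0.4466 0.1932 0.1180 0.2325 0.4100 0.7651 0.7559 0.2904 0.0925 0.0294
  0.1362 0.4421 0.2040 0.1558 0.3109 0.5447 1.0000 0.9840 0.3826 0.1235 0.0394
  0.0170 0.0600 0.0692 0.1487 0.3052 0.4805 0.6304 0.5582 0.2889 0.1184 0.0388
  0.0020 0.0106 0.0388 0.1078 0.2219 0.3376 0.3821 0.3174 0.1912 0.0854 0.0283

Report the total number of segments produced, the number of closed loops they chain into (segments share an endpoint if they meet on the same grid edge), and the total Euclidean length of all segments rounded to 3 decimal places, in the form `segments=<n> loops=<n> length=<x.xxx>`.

segments=8 loops=1 length=5.886

cell (2,5): code 0100 → (2.957,6.000)–(3.000,5.941)
cell (2,6): code 1100 → (2.977,7.000)–(2.957,6.000)
cell (2,7): code 1000 → (3.000,7.026)–(2.977,7.000)
cell (3,5): code 0110 → (3.000,5.941)–(4.000,5.438)
cell (3,7): code 1001 → (4.000,7.399)–(3.000,7.026)
cell (4,5): code 0010 → (4.000,5.438)–(4.693,6.000)
cell (4,6): code 0011 → (4.693,6.000)–(4.564,7.000)
cell (4,7): code 0001 → (4.564,7.000)–(4.000,7.399)
total: 8 segments, chained into 1 closed loop(s), length Σ = 5.885643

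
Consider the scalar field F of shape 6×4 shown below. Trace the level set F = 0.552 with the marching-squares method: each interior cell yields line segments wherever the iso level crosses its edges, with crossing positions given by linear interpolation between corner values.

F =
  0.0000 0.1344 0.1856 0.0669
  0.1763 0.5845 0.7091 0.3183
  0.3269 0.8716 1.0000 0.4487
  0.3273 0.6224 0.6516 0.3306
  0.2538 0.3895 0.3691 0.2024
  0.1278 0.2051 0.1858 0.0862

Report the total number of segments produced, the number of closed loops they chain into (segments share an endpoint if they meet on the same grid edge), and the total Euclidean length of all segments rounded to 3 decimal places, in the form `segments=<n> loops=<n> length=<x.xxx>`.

cell (0,0): code 0100 → (0.928,1.000)–(1.000,0.920)
cell (0,1): code 1100 → (0.700,2.000)–(0.928,1.000)
cell (0,2): code 1000 → (1.000,2.402)–(0.700,2.000)
cell (1,0): code 0110 → (1.000,0.920)–(2.000,0.413)
cell (1,2): code 1001 → (2.000,2.813)–(1.000,2.402)
cell (2,0): code 0110 → (2.000,0.413)–(3.000,0.761)
cell (2,2): code 1001 → (3.000,2.310)–(2.000,2.813)
cell (3,0): code 0010 → (3.000,0.761)–(3.302,1.000)
cell (3,1): code 0011 → (3.302,1.000)–(3.353,2.000)
cell (3,2): code 0001 → (3.353,2.000)–(3.000,2.310)
total: 10 segments, chained into 1 closed loop(s), length Σ = 7.871003

segments=10 loops=1 length=7.871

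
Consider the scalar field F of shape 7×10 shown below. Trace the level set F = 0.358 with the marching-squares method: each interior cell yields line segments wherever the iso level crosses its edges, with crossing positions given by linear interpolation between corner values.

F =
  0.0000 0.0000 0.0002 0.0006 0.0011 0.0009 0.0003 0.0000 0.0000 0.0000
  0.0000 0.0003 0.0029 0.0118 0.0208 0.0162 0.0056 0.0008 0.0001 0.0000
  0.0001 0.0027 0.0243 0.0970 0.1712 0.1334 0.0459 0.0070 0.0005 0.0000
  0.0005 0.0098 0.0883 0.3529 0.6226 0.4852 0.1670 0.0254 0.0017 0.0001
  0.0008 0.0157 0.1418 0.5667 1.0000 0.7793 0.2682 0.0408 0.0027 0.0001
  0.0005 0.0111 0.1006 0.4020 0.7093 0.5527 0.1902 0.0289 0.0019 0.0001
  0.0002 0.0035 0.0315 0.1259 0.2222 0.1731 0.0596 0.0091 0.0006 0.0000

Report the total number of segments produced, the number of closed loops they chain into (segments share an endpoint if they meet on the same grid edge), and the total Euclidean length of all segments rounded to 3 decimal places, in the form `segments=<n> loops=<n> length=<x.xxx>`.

segments=12 loops=1 length=10.142

cell (2,3): code 0100 → (2.414,4.000)–(3.000,3.019)
cell (2,4): code 1100 → (2.638,5.000)–(2.414,4.000)
cell (2,5): code 1000 → (3.000,5.400)–(2.638,5.000)
cell (3,2): code 0100 → (3.024,3.000)–(4.000,2.509)
cell (3,3): code 1110 → (3.000,3.019)–(3.024,3.000)
cell (3,5): code 1001 → (4.000,5.824)–(3.000,5.400)
cell (4,2): code 0110 → (4.000,2.509)–(5.000,2.854)
cell (4,5): code 1001 → (5.000,5.537)–(4.000,5.824)
cell (5,2): code 0010 → (5.000,2.854)–(5.159,3.000)
cell (5,3): code 0011 → (5.159,3.000)–(5.721,4.000)
cell (5,4): code 0011 → (5.721,4.000)–(5.513,5.000)
cell (5,5): code 0001 → (5.513,5.000)–(5.000,5.537)
total: 12 segments, chained into 1 closed loop(s), length Σ = 10.141978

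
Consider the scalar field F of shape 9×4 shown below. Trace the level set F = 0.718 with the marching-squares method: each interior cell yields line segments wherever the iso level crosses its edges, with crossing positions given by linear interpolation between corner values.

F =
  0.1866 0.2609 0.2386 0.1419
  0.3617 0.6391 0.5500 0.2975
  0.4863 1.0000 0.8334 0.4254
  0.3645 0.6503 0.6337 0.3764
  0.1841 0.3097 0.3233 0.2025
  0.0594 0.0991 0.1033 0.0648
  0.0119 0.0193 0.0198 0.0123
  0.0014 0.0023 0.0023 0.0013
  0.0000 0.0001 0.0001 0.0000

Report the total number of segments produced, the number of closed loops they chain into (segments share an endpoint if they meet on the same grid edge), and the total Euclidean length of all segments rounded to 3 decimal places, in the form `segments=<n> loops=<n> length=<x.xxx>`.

cell (1,0): code 0100 → (1.219,1.000)–(2.000,0.451)
cell (1,1): code 1100 → (1.593,2.000)–(1.219,1.000)
cell (1,2): code 1000 → (2.000,2.283)–(1.593,2.000)
cell (2,0): code 0010 → (2.000,0.451)–(2.806,1.000)
cell (2,1): code 0011 → (2.806,1.000)–(2.578,2.000)
cell (2,2): code 0001 → (2.578,2.000)–(2.000,2.283)
total: 6 segments, chained into 1 closed loop(s), length Σ = 5.163126

segments=6 loops=1 length=5.163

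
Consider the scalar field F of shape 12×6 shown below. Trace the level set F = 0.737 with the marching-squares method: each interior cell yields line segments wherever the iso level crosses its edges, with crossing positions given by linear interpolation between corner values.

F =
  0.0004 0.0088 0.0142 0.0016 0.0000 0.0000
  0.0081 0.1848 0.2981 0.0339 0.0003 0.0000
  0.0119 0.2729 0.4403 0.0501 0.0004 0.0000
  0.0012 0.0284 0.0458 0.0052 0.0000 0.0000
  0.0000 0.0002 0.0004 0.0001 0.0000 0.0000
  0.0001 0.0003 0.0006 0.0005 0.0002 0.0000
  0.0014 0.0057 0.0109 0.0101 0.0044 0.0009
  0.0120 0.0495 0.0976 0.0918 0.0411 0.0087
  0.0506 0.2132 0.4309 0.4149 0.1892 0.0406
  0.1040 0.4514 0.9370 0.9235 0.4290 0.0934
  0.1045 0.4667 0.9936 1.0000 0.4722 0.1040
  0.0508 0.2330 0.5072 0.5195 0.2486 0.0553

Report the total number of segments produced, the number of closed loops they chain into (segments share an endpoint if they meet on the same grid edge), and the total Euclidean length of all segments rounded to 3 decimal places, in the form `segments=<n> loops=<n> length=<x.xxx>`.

cell (8,1): code 0100 → (8.605,2.000)–(9.000,1.588)
cell (8,2): code 1100 → (8.633,3.000)–(8.605,2.000)
cell (8,3): code 1000 → (9.000,3.377)–(8.633,3.000)
cell (9,1): code 0110 → (9.000,1.588)–(10.000,1.513)
cell (9,3): code 1001 → (10.000,3.498)–(9.000,3.377)
cell (10,1): code 0010 → (10.000,1.513)–(10.528,2.000)
cell (10,2): code 0011 → (10.528,2.000)–(10.547,3.000)
cell (10,3): code 0001 → (10.547,3.000)–(10.000,3.498)
total: 8 segments, chained into 1 closed loop(s), length Σ = 6.565705

segments=8 loops=1 length=6.566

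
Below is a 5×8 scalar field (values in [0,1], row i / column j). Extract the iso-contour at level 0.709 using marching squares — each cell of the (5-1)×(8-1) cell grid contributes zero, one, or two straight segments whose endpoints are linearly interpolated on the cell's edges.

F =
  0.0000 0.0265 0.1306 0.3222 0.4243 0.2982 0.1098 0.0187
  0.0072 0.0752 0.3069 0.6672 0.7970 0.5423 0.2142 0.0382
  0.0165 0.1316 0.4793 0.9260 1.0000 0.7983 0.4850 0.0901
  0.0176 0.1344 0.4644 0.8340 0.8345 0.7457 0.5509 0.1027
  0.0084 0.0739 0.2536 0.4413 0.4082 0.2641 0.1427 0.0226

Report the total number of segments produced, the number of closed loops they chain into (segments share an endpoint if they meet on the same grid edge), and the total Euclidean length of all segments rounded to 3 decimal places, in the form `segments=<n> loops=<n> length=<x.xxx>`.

segments=12 loops=1 length=8.546

cell (0,3): code 0100 → (0.764,4.000)–(1.000,3.322)
cell (0,4): code 1000 → (1.000,4.346)–(0.764,4.000)
cell (1,2): code 0100 → (1.162,3.000)–(2.000,2.514)
cell (1,3): code 1110 → (1.000,3.322)–(1.162,3.000)
cell (1,4): code 1101 → (1.651,5.000)–(1.000,4.346)
cell (1,5): code 1000 → (2.000,5.285)–(1.651,5.000)
cell (2,2): code 0110 → (2.000,2.514)–(3.000,2.662)
cell (2,5): code 1001 → (3.000,5.188)–(2.000,5.285)
cell (3,2): code 0010 → (3.000,2.662)–(3.318,3.000)
cell (3,3): code 0011 → (3.318,3.000)–(3.294,4.000)
cell (3,4): code 0011 → (3.294,4.000)–(3.076,5.000)
cell (3,5): code 0001 → (3.076,5.000)–(3.000,5.188)
total: 12 segments, chained into 1 closed loop(s), length Σ = 8.546379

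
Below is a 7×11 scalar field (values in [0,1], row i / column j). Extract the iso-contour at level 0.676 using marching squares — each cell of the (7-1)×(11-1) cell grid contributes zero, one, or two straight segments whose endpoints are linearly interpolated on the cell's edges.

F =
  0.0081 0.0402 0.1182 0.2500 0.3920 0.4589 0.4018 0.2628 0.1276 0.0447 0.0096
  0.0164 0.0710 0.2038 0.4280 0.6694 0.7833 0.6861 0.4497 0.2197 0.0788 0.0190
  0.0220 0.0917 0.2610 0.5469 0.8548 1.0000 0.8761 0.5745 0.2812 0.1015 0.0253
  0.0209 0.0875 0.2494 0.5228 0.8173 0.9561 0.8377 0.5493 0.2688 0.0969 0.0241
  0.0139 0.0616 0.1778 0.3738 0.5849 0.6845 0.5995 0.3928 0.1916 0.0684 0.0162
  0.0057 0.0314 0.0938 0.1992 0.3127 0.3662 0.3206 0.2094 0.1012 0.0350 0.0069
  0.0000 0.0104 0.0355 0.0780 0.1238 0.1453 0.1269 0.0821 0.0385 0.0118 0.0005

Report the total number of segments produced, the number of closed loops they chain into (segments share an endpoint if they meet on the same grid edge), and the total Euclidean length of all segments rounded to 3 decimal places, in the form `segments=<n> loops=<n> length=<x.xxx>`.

segments=14 loops=1 length=10.276

cell (0,4): code 0100 → (0.669,5.000)–(1.000,4.058)
cell (0,5): code 1100 → (0.964,6.000)–(0.669,5.000)
cell (0,6): code 1000 → (1.000,6.043)–(0.964,6.000)
cell (1,3): code 0100 → (1.036,4.000)–(2.000,3.419)
cell (1,4): code 1110 → (1.000,4.058)–(1.036,4.000)
cell (1,6): code 1001 → (2.000,6.663)–(1.000,6.043)
cell (2,3): code 0110 → (2.000,3.419)–(3.000,3.520)
cell (2,6): code 1001 → (3.000,6.561)–(2.000,6.663)
cell (3,3): code 0010 → (3.000,3.520)–(3.608,4.000)
cell (3,4): code 0111 → (3.608,4.000)–(4.000,4.915)
cell (3,5): code 1011 → (4.000,5.100)–(3.679,6.000)
cell (3,6): code 0001 → (3.679,6.000)–(3.000,6.561)
cell (4,4): code 0010 → (4.000,4.915)–(4.027,5.000)
cell (4,5): code 0001 → (4.027,5.000)–(4.000,5.100)
total: 14 segments, chained into 1 closed loop(s), length Σ = 10.276352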